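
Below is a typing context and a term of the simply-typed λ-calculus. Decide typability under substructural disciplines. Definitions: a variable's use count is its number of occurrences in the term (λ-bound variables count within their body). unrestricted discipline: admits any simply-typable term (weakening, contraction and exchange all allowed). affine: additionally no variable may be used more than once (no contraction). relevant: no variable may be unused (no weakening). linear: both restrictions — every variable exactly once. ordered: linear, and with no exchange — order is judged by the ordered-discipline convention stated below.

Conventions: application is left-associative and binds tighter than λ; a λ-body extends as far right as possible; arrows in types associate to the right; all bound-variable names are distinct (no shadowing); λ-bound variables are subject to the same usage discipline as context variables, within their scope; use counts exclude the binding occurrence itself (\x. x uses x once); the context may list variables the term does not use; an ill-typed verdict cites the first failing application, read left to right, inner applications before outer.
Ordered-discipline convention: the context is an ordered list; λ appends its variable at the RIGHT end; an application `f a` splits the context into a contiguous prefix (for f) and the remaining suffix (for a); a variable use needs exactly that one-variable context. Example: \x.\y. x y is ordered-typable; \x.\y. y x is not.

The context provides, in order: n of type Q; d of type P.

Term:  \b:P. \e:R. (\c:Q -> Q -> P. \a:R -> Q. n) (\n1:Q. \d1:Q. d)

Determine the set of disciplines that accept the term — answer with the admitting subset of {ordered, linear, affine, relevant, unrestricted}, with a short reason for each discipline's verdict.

admitted in: affine, unrestricted
use counts: n ×1; d ×1; b [bound] ×0; e [bound] ×0; c [bound] ×0; a [bound] ×0; n1 [bound] ×0; d1 [bound] ×0
use order (left to right): n, d
typing: ✓ — P -> R -> (R -> Q) -> Q
ordered: ✗ — needs weakening: b, e, c, a, n1, d1 unused
linear: ✗ — needs weakening: b, e, c, a, n1, d1 unused
affine: ✓ — no duplicate uses among n, d, b, e, c, a, n1, d1
relevant: ✗ — needs weakening: b, e, c, a, n1, d1 unused
unrestricted: ✓ — typability at P -> R -> (R -> Q) -> Q is all that's needed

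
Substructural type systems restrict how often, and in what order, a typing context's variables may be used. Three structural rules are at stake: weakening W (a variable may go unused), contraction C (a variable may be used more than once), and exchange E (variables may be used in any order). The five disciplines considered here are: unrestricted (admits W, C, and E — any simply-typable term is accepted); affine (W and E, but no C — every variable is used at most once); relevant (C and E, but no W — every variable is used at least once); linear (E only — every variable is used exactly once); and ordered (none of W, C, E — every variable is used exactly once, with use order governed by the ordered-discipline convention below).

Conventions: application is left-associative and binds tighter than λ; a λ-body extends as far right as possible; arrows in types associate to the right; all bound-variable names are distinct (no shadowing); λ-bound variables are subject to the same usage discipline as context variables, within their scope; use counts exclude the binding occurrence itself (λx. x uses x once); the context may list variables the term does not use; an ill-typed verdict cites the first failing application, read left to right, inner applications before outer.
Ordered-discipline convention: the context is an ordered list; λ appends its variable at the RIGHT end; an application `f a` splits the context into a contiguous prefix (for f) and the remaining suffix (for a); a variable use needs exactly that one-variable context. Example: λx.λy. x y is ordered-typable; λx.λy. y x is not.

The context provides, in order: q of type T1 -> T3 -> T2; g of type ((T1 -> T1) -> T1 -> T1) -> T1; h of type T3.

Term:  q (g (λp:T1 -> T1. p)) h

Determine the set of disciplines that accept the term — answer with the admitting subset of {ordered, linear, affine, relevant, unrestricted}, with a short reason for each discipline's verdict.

accepted by: ordered, linear, affine, relevant, unrestricted
usage: q: 1, g: 1, h: 1, p (λ-bound): 1
order of uses: q, g, p, h
typing: ✓ — T2
ordered ✓ (q, g, h, p: once each, no exchange needed)
linear ✓ (q, g, h, p: one use apiece)
affine ✓ (no duplicate uses among q, g, h, p)
relevant ✓ (every one of q, g, h, p appears)
unrestricted ✓ (simply typable at T2; W, C, E all held)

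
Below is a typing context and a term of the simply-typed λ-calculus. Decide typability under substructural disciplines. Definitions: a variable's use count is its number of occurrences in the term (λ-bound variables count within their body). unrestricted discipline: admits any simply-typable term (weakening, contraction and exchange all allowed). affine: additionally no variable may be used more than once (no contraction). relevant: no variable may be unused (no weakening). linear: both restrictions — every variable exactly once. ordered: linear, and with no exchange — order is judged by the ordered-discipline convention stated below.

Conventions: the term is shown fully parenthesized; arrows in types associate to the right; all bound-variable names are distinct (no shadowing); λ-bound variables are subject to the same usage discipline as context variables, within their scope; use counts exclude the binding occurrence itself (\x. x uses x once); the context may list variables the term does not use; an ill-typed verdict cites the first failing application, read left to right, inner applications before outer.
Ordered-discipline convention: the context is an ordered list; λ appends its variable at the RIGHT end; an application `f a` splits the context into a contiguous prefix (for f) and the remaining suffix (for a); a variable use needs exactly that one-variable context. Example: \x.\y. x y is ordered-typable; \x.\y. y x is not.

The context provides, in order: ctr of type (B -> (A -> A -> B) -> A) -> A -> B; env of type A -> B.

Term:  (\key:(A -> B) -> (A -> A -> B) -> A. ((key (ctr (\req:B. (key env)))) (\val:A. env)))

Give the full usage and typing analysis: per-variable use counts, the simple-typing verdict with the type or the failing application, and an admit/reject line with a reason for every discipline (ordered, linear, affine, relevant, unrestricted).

variable uses: ctr=1, env=2, key (λ-bound)=2, req (λ-bound)=0, val (λ-bound)=0
order of uses: key, ctr, key, env, env
typing: the term checks, with type ((A -> B) -> (A -> A -> B) -> A) -> A
ordered ✗ (needs contraction — env ×2, key ×2; unused: req, val — weakening required)
linear ✗ (needs contraction — env ×2, key ×2; unused: req, val — weakening required)
affine ✗ (needs contraction — env ×2, key ×2)
relevant ✗ (unused: req, val — weakening required)
unrestricted ✓ (well-typed at ((A -> B) -> (A -> A -> B) -> A) -> A; no restrictions here)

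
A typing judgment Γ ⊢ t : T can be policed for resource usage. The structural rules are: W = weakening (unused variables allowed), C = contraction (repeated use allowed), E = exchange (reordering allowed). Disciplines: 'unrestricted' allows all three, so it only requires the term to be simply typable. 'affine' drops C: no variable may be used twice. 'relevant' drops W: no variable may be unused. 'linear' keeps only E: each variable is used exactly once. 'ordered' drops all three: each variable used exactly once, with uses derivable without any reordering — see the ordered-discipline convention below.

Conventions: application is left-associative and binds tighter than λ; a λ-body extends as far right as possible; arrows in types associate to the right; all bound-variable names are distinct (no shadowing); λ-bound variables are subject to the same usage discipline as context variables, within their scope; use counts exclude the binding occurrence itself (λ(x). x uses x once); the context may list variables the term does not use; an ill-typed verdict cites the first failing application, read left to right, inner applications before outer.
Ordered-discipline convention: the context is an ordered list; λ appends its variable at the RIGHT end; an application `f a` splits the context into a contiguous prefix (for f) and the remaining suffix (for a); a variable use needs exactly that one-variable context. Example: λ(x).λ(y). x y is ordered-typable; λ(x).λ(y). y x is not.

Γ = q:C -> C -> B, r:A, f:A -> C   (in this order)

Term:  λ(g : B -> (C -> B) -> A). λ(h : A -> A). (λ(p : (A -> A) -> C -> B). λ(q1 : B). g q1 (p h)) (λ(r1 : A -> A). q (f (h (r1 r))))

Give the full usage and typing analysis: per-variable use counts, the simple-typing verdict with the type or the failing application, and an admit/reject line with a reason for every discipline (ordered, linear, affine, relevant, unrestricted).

usage: q=1; r=1; f=1; g [bound]=1; h [bound]=2; p [bound]=1; q1 [bound]=1; r1 [bound]=1
order of uses: g, q1, p, h, q, f, h, r1, r
typing: the term checks, with type (B -> (C -> B) -> A) -> (A -> A) -> B -> A
ordered: ✗, h ×2 used more than once (contraction)
linear: ✗, h ×2 used more than once (contraction)
affine: ✗, h ×2 used more than once (contraction)
relevant: ✓, at least one use each (q, r, f, g, h, p, q1, r1)
unrestricted: ✓, typability at (B -> (C -> B) -> A) -> (A -> A) -> B -> A is all that's needed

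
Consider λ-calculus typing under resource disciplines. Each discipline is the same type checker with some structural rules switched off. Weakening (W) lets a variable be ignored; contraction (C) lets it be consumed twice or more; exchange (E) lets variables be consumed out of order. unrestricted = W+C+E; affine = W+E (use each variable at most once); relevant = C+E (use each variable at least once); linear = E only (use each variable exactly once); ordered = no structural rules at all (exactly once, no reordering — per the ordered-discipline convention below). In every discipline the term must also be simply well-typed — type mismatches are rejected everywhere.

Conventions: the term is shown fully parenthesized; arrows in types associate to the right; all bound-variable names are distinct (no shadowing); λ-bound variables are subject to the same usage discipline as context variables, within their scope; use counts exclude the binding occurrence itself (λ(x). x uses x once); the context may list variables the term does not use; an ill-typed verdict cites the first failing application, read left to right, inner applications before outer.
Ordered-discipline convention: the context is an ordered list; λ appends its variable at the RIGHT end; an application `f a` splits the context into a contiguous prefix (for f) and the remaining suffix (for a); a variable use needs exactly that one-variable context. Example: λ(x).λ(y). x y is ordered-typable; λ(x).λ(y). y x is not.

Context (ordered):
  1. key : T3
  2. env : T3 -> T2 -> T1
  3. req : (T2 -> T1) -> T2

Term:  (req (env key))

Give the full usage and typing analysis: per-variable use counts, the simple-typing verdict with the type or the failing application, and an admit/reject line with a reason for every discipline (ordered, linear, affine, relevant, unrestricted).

use counts: key=1, env=1, req=1
use order (left to right): req, env, key
typing: well-typed — term : T2
ordered: ✗, use order req, env, key needs exchange
linear: ✓, single use per variable (key, env, req)
affine: ✓, at most one use each (key, env, req)
relevant: ✓, every one of key, env, req appears
unrestricted: ✓, simply typable at T2; W, C, E all held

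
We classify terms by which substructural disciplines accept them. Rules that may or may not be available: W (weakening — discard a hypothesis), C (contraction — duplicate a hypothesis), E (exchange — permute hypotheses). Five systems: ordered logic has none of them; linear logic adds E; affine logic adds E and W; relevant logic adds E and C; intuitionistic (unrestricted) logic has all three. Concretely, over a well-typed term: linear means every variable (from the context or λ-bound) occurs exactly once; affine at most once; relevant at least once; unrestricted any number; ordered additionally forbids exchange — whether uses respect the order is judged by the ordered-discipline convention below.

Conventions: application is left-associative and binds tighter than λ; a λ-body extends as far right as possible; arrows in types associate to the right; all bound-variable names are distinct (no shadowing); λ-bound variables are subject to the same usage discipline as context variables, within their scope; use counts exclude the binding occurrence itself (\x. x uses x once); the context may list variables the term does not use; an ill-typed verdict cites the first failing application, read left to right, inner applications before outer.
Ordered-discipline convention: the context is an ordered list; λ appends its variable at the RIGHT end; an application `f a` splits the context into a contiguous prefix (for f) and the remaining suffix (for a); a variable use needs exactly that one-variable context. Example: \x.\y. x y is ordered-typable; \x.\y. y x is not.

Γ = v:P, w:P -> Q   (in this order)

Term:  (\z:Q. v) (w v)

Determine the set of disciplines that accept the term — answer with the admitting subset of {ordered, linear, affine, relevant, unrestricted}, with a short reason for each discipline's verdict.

admitted in: unrestricted
variable uses: v: 2; w: 1; z (bound): 0
use order (left to right): v, w, v
typing: ✓ — P
ordered: ✗ — uses contraction: v ×2; unused: z — weakening required
linear: ✗ — uses contraction: v ×2; unused: z — weakening required
affine: ✗ — uses contraction: v ×2
relevant: ✗ — unused: z — weakening required
unrestricted: ✓ — type-checks (P) and nothing is barred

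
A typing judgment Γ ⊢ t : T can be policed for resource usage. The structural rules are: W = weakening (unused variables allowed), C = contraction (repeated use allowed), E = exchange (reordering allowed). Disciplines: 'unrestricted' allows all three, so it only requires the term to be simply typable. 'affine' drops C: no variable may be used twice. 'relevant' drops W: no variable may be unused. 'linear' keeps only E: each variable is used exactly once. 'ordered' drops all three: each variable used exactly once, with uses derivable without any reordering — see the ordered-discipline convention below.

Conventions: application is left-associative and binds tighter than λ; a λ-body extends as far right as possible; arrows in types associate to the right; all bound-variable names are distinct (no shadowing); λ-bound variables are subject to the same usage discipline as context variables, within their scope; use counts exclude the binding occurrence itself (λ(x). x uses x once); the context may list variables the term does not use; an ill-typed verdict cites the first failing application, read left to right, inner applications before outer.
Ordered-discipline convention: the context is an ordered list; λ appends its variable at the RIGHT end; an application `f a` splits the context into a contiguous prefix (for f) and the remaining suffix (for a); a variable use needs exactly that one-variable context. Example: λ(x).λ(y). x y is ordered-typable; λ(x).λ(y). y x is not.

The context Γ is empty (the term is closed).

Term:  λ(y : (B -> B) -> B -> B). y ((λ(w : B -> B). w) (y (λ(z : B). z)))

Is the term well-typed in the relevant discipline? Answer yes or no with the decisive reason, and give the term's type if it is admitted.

yes — none of y, w, z goes unused; term : ((B -> B) -> B -> B) -> B -> B
usage: y [bound]=2, w [bound]=1, z [bound]=1
use order (left to right): y, w, y, z
typing: ✓ — ((B -> B) -> B -> B) -> B -> B
per-discipline verdicts: ordered ✗ | linear ✗ | affine ✗ | relevant ✓ | unrestricted ✓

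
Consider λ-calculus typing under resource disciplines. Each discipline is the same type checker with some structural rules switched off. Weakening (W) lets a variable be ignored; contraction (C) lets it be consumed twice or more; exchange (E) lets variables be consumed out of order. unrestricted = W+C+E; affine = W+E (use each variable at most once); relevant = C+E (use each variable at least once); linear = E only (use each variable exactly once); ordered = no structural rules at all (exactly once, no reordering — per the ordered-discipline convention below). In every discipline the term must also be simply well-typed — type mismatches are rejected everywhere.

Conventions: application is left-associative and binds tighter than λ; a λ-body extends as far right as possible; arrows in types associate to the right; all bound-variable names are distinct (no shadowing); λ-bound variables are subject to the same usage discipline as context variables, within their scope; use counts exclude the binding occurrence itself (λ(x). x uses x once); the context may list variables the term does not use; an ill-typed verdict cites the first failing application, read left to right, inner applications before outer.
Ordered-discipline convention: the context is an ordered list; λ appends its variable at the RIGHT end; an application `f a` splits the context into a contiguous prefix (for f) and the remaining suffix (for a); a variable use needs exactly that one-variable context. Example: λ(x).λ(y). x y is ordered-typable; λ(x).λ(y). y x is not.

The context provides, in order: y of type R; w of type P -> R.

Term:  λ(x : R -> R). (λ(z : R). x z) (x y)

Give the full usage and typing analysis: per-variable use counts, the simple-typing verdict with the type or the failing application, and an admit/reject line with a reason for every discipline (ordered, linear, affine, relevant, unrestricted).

use counts: y: 1×; w: 0×; x (bound): 2×; z (bound): 1×
use order (left to right): x, z, x, y
typing: well-typed at (R -> R) -> R
ordered: ✗ — uses contraction: x ×2; unused: w — weakening required
linear: ✗ — uses contraction: x ×2; unused: w — weakening required
affine: ✗ — uses contraction: x ×2
relevant: ✗ — unused: w — weakening required
unrestricted: ✓ — well-typed at (R -> R) -> R; no restrictions here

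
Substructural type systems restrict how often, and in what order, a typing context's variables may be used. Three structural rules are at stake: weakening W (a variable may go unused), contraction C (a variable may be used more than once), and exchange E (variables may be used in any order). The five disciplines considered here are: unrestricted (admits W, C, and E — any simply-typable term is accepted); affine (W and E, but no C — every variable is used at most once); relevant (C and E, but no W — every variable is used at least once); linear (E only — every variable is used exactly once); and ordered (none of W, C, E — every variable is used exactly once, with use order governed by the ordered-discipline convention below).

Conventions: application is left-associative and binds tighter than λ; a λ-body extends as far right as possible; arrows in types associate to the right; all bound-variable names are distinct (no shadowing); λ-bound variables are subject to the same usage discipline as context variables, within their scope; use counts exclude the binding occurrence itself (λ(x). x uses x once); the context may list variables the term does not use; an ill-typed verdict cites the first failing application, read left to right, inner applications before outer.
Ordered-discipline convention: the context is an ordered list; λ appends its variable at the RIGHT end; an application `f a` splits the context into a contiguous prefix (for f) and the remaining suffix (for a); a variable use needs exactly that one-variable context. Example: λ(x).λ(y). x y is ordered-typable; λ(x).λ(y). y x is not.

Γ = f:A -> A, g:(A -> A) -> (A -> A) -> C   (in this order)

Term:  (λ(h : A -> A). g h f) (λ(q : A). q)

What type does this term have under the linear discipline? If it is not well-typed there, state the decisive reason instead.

term : C
usage: f=1; g=1; h (bound)=1; q (bound)=1
order of uses: g, h, f, q
typing: ✓ — C
per-discipline verdicts: ordered ✗, linear ✓, affine ✓, relevant ✓, unrestricted ✓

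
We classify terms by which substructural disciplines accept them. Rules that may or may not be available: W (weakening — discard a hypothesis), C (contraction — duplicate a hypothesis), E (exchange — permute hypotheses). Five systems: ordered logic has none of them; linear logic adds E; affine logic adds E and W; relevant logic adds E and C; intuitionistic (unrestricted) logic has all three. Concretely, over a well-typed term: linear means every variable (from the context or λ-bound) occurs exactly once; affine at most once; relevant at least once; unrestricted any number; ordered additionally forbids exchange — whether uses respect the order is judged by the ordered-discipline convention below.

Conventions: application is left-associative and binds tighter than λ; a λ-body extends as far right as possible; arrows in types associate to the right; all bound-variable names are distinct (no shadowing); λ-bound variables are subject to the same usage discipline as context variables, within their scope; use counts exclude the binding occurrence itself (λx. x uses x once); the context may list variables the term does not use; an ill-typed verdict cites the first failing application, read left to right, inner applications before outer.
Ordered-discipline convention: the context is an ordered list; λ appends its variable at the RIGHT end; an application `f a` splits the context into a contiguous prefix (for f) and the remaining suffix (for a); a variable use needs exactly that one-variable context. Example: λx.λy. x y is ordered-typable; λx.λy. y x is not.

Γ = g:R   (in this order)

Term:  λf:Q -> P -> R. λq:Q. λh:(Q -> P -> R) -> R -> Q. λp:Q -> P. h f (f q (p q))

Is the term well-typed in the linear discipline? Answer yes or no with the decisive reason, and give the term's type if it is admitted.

no — repeated use of f ×2, q ×2; unused: g — weakening required
variable uses: g: 0, f (bound): 2, q (bound): 2, h (bound): 1, p (bound): 1
use order (left to right): h, f, f, q, p, q
typing: ✓ — (Q -> P -> R) -> Q -> ((Q -> P -> R) -> R -> Q) -> (Q -> P) -> Q
all disciplines: ordered ✗ · linear ✗ · affine ✗ · relevant ✗ · unrestricted ✓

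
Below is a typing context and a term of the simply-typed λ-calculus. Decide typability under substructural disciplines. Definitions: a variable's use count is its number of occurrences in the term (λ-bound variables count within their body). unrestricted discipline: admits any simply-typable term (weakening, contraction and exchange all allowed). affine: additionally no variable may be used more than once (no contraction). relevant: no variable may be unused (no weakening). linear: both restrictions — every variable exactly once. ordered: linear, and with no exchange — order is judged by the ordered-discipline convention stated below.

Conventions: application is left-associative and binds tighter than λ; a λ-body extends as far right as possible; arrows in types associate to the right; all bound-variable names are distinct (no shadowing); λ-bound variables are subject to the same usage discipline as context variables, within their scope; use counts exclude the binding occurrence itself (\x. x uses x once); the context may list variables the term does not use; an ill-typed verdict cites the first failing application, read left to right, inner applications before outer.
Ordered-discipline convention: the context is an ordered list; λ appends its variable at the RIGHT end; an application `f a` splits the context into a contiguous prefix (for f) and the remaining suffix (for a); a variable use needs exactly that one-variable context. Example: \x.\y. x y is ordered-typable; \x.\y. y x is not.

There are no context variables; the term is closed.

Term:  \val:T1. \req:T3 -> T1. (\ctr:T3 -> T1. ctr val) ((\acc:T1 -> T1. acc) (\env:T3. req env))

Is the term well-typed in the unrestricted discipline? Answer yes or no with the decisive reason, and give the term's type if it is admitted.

no — a type mismatch blocks all five
variable uses: val [bound] ×1, req [bound] ×1, ctr [bound] ×1, acc [bound] ×1, env [bound] ×1
order of uses: ctr, val, acc, req, env
typing: ill-typed: an argument T1 mismatches the expected T3
all disciplines: ordered ✗; linear ✗; affine ✗; relevant ✗; unrestricted ✗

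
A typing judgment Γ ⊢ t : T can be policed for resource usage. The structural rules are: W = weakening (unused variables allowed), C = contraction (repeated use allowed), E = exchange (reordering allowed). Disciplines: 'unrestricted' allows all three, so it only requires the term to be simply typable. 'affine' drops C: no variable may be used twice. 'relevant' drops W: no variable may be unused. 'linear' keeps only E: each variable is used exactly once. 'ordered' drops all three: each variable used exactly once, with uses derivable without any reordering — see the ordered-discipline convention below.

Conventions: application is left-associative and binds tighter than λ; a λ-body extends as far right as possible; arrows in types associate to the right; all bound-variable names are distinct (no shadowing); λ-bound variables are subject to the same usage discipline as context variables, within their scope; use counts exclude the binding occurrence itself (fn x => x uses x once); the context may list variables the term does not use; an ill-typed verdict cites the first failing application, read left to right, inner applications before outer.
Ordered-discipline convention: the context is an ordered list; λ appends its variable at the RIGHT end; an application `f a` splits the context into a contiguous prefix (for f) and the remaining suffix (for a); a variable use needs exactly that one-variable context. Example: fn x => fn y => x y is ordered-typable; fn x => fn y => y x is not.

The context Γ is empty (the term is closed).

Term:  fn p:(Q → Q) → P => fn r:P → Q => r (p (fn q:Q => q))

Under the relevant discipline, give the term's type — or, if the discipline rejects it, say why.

term : ((Q → Q) → P) → (P → Q) → Q
variable uses: p (bound)=1; r (bound)=1; q (bound)=1
uses in reading order: r, p, q
typing: well-typed at ((Q → Q) → P) → (P → Q) → Q
across the five disciplines: ordered ✗; linear ✓; affine ✓; relevant ✓; unrestricted ✓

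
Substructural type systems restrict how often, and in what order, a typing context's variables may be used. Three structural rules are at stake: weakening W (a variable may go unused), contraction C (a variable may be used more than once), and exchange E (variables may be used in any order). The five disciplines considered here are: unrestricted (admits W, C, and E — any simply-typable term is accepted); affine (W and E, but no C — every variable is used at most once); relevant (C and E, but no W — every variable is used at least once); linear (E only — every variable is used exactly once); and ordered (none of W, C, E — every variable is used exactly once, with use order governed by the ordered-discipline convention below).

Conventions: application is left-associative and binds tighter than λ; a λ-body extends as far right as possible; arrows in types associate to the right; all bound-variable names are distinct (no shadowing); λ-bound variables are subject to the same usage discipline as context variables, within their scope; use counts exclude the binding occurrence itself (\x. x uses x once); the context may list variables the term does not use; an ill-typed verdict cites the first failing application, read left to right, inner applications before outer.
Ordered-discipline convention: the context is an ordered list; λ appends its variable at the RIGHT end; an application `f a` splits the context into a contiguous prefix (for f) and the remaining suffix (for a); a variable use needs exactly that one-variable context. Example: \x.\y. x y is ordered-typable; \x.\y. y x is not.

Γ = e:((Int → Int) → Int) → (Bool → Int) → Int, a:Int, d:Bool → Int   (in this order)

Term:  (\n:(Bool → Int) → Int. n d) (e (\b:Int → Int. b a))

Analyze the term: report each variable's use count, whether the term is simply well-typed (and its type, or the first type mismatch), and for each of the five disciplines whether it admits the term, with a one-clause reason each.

use counts: e ×1; a ×1; d ×1; n [bound] ×1; b [bound] ×1
left-to-right use order: n, d, e, b, a
typing: the term checks, with type Int
ordered: ✗ — no contiguous prefix/suffix split fits n, d, e, b, a
linear: ✓ — exactly-once usage across e, a, d, n, b
affine: ✓ — none of e, a, d, n, b used more than once
relevant: ✓ — none of e, a, d, n, b goes unused
unrestricted: ✓ — well-typed at Int; no restrictions here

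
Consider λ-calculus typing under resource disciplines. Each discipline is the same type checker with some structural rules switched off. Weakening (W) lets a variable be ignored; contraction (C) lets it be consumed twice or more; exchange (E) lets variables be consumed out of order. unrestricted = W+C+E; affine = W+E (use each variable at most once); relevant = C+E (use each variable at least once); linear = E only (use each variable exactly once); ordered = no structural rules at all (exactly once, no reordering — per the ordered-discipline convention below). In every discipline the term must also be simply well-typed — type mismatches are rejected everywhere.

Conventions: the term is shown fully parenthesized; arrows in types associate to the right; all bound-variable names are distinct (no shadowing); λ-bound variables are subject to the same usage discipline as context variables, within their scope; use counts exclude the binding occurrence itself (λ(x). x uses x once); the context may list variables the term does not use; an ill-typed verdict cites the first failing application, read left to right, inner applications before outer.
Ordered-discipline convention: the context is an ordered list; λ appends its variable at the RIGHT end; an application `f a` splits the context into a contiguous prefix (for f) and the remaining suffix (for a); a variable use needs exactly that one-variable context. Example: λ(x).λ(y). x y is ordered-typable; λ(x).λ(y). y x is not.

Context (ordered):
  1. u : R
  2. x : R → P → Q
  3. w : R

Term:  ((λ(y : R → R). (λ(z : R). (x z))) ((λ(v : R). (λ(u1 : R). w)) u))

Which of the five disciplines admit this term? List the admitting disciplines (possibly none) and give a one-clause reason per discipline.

admitting disciplines: affine, unrestricted
use counts: u=1; x=1; w=1; y (λ-bound)=0; z (λ-bound)=1; v (λ-bound)=0; u1 (λ-bound)=0
uses in reading order: x, z, w, u
typing: well-typed — term : R → P → Q
ordered: ✗, needs weakening: y, v, u1 unused
linear: ✗, needs weakening: y, v, u1 unused
affine: ✓, none of u, x, w, y, z, v, u1 used more than once
relevant: ✗, needs weakening: y, v, u1 unused
unrestricted: ✓, typability at R → P → Q is all that's needed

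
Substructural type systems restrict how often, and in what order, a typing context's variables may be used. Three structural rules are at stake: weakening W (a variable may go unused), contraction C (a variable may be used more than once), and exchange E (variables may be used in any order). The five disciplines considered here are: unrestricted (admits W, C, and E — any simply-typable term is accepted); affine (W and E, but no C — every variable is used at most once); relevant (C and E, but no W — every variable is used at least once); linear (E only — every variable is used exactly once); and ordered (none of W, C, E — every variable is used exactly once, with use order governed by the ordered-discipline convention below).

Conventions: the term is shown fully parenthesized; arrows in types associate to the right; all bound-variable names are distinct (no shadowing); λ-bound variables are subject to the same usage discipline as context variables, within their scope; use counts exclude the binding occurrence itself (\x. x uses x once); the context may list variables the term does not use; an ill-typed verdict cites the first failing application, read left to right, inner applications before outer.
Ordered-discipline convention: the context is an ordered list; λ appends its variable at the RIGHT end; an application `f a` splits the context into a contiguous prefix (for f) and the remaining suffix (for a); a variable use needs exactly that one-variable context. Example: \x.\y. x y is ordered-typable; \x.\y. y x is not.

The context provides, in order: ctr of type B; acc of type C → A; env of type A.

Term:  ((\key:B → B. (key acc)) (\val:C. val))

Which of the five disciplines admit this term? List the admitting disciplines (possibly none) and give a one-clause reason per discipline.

admitting disciplines: none
usage: ctr=0; acc=1; env=0; key (λ-bound)=1; val (λ-bound)=1
left-to-right use order: key, acc, val
typing: ill-typed: an argument C → A mismatches the expected B
ordered ✗ (not simply typable)
linear ✗ (fails simple typing)
affine ✗ (a type mismatch blocks all five)
relevant ✗ (the type mismatch rejects it)
unrestricted ✗ (not simply typable)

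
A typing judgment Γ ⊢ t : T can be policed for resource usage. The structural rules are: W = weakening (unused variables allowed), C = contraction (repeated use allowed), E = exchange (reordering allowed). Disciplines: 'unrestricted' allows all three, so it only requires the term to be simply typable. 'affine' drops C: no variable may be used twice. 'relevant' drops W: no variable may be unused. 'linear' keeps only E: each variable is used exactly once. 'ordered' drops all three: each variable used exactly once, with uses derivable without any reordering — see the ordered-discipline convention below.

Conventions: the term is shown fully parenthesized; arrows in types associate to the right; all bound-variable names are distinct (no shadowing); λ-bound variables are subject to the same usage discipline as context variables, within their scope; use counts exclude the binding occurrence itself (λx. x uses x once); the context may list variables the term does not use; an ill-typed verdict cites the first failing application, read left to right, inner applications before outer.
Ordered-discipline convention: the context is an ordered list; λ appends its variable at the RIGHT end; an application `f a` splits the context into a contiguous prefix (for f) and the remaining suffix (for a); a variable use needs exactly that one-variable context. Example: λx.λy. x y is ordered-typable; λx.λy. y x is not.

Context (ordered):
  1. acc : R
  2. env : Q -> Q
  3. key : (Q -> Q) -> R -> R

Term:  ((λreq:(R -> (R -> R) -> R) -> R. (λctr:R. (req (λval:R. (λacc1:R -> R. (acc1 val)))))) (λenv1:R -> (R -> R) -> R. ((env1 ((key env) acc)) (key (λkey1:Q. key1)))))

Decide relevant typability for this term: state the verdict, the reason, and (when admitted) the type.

no — unused: ctr — weakening required
use counts: acc: 1×, env: 1×, key: 2×, req [bound]: 1×, ctr [bound]: 0×, val [bound]: 1×, acc1 [bound]: 1×, env1 [bound]: 1×, key1 [bound]: 1×
order of uses: req, acc1, val, env1, key, env, acc, key, key1
typing: the term checks, with type R -> R
per-discipline verdicts: ordered ✗; linear ✗; affine ✗; relevant ✗; unrestricted ✓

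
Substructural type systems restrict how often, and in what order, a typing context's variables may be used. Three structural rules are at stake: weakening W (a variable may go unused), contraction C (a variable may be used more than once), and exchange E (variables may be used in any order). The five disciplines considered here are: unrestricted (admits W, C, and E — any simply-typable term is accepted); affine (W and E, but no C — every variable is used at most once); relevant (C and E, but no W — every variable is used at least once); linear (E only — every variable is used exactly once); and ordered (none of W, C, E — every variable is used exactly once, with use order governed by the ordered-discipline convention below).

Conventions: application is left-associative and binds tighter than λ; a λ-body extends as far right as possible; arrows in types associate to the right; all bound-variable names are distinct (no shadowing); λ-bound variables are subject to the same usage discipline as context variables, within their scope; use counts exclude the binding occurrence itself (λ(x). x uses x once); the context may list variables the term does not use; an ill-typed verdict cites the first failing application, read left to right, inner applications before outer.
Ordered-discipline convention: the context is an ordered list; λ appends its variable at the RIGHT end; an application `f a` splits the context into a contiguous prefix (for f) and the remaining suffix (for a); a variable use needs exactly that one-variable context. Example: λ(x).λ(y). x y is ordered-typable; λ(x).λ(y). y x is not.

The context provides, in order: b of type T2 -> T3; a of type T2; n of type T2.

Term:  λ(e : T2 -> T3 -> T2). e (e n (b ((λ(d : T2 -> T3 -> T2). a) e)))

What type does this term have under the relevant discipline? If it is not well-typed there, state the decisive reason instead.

not well-typed under relevant — unused: d — weakening required
usage: b: 1×; a: 1×; n: 1×; e (λ-bound): 3×; d (λ-bound): 0×
left-to-right use order: e, e, n, b, a, e
typing: the term checks, with type (T2 -> T3 -> T2) -> T3 -> T2
per-discipline verdicts: ordered ✗; linear ✗; affine ✗; relevant ✗; unrestricted ✓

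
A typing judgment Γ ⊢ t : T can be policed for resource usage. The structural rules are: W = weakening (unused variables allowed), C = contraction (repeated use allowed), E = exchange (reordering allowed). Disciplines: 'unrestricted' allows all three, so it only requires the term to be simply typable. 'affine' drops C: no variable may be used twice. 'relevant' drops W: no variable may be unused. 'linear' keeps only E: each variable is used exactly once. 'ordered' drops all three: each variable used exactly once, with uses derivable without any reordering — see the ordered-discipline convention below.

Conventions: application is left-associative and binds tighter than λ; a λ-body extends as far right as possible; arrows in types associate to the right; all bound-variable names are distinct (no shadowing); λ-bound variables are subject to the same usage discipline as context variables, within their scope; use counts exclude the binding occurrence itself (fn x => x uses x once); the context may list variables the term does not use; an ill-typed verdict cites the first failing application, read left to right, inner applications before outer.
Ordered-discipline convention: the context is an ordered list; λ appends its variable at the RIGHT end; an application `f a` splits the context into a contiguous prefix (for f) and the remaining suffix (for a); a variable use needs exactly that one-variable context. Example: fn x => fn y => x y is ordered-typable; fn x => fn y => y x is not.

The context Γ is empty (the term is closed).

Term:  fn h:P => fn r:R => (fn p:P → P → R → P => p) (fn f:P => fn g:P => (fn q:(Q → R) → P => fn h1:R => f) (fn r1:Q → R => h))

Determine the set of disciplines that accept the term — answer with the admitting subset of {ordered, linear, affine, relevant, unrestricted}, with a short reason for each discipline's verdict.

admitted in: affine, unrestricted
variable uses: h (λ-bound): 1; r (λ-bound): 0; p (λ-bound): 1; f (λ-bound): 1; g (λ-bound): 0; q (λ-bound): 0; h1 (λ-bound): 0; r1 (λ-bound): 0
left-to-right use order: p, f, h
typing: well-typed at P → R → P → P → R → P
ordered: ✗, r, g, q, h1, r1 left unused
linear: ✗, r, g, q, h1, r1 left unused
affine: ✓, at most one use each (h, r, p, f, g, q, h1, r1)
relevant: ✗, r, g, q, h1, r1 left unused
unrestricted: ✓, simply typable at P → R → P → P → R → P; W, C, E all held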